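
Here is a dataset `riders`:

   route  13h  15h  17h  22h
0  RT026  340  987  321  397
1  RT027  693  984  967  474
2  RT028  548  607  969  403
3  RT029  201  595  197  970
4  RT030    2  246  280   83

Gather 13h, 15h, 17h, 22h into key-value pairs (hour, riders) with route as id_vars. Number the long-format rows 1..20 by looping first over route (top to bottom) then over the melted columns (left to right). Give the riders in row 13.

201

20 rows total (5 × 4). Row 13: index ⌊(13-1)/4⌋ = 3 into route → RT029; (13-1) mod 4 = 0 into the melted columns → 13h.
So row 13 is (RT029, 13h, 201); riders = 201.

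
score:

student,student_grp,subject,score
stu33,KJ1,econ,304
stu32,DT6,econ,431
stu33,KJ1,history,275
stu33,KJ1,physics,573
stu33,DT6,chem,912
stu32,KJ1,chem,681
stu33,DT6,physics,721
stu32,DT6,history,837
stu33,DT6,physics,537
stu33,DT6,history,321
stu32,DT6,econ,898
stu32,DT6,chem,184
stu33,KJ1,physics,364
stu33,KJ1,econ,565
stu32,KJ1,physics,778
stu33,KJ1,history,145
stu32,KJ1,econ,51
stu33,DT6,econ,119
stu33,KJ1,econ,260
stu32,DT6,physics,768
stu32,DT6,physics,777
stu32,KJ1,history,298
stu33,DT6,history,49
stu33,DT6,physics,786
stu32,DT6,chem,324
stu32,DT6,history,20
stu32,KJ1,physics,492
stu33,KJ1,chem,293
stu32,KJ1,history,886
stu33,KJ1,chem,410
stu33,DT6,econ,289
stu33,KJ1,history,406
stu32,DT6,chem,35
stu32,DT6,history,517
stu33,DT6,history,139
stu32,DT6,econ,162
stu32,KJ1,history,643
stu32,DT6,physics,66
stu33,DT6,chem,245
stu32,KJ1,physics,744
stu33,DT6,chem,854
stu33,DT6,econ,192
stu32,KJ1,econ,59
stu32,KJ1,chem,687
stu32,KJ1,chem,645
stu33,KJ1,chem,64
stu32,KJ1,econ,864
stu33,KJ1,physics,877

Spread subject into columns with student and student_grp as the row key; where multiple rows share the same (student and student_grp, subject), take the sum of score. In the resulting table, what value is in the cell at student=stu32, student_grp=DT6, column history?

Rows with student=stu32, student_grp=DT6 and subject=history: score values are 837, 20, 517.
837 + 20 + 517 = 1374.

1374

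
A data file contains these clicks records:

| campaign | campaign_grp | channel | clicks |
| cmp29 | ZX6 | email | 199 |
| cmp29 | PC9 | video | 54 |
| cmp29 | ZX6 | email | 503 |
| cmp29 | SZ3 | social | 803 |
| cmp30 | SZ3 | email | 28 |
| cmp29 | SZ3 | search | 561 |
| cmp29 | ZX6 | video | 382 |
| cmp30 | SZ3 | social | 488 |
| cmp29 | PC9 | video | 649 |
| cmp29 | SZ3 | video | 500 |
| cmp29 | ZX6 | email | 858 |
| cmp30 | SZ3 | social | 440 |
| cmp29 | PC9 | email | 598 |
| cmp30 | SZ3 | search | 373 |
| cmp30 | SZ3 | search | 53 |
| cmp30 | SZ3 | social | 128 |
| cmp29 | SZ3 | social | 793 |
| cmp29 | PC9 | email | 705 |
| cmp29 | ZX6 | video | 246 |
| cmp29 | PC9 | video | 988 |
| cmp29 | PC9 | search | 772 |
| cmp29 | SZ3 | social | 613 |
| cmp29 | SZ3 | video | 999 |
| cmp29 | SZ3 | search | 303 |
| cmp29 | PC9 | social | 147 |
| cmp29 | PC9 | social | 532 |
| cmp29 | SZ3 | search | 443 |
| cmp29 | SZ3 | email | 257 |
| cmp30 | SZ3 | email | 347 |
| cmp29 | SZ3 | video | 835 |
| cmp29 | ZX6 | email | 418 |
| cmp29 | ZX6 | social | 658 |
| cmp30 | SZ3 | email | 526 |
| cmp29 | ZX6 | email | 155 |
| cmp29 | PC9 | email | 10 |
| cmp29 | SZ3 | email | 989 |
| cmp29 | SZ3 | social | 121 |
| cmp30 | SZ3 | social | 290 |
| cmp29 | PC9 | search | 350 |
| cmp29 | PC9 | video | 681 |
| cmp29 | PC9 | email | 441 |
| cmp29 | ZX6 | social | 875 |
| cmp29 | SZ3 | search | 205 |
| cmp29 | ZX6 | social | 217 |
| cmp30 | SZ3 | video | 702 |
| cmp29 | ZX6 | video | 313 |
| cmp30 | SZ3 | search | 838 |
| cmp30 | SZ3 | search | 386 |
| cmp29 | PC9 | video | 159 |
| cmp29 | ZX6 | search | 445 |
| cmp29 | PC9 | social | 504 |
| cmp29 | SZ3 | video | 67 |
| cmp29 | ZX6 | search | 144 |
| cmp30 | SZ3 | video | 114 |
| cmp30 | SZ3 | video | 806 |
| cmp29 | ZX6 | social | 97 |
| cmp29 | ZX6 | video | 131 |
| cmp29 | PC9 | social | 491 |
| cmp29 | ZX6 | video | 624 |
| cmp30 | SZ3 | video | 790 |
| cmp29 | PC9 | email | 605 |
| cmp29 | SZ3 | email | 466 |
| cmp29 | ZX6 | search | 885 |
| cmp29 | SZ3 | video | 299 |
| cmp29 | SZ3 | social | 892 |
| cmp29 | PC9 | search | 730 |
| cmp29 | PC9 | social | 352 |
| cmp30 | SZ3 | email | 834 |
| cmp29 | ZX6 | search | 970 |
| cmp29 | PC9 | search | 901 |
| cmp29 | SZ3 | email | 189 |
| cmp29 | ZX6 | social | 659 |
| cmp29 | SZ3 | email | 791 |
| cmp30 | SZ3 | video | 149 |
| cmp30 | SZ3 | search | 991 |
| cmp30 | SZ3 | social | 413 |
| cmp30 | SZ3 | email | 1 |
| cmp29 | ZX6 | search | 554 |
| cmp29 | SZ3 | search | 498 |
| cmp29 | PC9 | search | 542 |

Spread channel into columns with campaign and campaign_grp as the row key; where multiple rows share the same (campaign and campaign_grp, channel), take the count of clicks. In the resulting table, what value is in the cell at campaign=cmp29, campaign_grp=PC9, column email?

5

Rows with campaign=cmp29, campaign_grp=PC9 and channel=email: clicks values are 598, 705, 10, 441, 605.
5 rows match — count = 5.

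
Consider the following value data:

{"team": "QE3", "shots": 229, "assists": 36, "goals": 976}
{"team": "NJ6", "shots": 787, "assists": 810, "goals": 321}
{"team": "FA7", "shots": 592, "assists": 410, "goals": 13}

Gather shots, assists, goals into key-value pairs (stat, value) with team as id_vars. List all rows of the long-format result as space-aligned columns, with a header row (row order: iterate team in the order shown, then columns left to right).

team  stat     value
QE3   shots    229  
QE3   assists  36   
QE3   goals    976  
NJ6   shots    787  
NJ6   assists  810  
NJ6   goals    321  
FA7   shots    592  
FA7   assists  410  
FA7   goals    13   

Each (team, column) pair becomes one row: 3 × 3 = 9 rows.
For example, (QE3, shots) → value=229.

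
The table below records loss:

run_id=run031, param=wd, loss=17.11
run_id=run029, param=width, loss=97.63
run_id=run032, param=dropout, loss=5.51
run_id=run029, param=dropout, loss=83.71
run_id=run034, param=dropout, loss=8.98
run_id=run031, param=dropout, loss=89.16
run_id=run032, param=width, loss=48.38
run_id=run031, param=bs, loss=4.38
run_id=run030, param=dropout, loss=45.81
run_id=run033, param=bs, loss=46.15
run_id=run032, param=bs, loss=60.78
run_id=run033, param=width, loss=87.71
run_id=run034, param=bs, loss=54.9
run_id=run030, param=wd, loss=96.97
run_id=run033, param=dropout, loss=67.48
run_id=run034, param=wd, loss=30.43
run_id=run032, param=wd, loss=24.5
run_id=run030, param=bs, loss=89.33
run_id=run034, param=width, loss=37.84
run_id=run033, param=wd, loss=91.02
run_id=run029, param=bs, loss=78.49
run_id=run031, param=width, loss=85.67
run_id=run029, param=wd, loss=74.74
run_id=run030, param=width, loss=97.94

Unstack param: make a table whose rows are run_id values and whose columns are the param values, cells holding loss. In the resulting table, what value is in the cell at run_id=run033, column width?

87.71

Wide layout: rows indexed by run_id, columns are the 4 distinct param values (wd, width, dropout, bs).
Cell (run_id=run033, param=width) draws from the long row where run_id=run033 and param=width, which has loss=87.71.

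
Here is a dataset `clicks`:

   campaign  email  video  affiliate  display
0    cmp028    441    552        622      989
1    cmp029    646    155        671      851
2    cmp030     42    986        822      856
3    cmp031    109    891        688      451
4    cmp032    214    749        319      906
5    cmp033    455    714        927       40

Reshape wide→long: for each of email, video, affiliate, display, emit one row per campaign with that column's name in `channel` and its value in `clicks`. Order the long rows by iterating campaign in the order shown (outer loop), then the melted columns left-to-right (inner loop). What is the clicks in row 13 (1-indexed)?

24 rows total (6 × 4). Row 13: index ⌊(13-1)/4⌋ = 3 into campaign → cmp031; (13-1) mod 4 = 0 into the melted columns → email.
So row 13 is (cmp031, email, 109); clicks = 109.

109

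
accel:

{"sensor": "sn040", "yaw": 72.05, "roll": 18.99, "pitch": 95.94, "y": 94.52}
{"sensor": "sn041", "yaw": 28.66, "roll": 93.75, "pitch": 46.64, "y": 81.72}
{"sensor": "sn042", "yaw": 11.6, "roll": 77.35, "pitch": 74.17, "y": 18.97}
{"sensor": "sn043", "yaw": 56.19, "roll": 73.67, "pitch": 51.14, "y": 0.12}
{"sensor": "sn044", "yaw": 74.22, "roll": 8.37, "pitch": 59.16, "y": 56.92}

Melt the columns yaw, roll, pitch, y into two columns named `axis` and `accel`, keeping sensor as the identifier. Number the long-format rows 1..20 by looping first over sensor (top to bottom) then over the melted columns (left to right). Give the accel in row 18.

20 rows total (5 × 4). Row 18: index ⌊(18-1)/4⌋ = 4 into sensor → sn044; (18-1) mod 4 = 1 into the melted columns → roll.
So row 18 is (sn044, roll, 8.37); accel = 8.37.

8.37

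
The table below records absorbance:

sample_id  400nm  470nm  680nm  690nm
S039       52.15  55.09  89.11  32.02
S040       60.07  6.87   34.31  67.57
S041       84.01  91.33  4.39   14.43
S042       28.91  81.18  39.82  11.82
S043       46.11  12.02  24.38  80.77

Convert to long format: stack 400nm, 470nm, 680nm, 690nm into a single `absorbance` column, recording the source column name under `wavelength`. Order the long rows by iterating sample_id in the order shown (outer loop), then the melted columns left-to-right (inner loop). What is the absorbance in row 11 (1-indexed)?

20 rows total (5 × 4). Row 11: index ⌊(11-1)/4⌋ = 2 into sample_id → S041; (11-1) mod 4 = 2 into the melted columns → 680nm.
So row 11 is (S041, 680nm, 4.39); absorbance = 4.39.

4.39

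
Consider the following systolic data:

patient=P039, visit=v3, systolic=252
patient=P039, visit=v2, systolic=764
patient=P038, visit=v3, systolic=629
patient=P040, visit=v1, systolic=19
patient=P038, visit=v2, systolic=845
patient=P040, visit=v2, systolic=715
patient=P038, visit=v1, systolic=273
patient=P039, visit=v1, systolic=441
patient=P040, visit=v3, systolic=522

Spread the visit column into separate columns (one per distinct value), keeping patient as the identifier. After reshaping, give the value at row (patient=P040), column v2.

Wide layout: rows indexed by patient, columns are the 3 distinct visit values (v3, v2, v1).
Cell (patient=P040, visit=v2) draws from the long row where patient=P040 and visit=v2, which has systolic=715.

715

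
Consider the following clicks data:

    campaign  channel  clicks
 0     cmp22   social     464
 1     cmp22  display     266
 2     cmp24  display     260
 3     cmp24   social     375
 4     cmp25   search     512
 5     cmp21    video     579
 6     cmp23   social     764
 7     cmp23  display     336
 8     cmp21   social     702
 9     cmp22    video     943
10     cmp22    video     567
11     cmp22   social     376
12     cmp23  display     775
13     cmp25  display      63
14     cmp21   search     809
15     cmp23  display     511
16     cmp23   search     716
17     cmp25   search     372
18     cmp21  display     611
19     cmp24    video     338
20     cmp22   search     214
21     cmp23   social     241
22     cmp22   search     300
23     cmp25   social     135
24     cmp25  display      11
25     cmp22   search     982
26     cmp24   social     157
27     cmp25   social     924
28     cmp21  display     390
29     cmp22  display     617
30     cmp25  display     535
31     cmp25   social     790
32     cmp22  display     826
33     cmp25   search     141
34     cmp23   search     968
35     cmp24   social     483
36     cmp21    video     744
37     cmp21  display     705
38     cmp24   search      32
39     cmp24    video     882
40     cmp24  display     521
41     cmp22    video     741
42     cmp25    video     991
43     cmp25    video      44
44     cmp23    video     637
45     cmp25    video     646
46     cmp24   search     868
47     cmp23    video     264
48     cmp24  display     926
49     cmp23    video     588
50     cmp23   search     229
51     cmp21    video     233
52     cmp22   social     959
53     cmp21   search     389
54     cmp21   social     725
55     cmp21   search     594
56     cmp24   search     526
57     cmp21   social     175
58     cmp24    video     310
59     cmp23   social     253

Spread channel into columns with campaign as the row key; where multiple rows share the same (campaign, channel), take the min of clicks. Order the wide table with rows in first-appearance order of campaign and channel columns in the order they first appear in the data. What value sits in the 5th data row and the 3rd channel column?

229

With rows in first-appearance order of campaign, row 5 is campaign=cmp23. channel columns in first-appearance order: social, display, search, video; column 3 is search.
Long rows with campaign=cmp23, channel=search: min(716, 968, 229) = 229.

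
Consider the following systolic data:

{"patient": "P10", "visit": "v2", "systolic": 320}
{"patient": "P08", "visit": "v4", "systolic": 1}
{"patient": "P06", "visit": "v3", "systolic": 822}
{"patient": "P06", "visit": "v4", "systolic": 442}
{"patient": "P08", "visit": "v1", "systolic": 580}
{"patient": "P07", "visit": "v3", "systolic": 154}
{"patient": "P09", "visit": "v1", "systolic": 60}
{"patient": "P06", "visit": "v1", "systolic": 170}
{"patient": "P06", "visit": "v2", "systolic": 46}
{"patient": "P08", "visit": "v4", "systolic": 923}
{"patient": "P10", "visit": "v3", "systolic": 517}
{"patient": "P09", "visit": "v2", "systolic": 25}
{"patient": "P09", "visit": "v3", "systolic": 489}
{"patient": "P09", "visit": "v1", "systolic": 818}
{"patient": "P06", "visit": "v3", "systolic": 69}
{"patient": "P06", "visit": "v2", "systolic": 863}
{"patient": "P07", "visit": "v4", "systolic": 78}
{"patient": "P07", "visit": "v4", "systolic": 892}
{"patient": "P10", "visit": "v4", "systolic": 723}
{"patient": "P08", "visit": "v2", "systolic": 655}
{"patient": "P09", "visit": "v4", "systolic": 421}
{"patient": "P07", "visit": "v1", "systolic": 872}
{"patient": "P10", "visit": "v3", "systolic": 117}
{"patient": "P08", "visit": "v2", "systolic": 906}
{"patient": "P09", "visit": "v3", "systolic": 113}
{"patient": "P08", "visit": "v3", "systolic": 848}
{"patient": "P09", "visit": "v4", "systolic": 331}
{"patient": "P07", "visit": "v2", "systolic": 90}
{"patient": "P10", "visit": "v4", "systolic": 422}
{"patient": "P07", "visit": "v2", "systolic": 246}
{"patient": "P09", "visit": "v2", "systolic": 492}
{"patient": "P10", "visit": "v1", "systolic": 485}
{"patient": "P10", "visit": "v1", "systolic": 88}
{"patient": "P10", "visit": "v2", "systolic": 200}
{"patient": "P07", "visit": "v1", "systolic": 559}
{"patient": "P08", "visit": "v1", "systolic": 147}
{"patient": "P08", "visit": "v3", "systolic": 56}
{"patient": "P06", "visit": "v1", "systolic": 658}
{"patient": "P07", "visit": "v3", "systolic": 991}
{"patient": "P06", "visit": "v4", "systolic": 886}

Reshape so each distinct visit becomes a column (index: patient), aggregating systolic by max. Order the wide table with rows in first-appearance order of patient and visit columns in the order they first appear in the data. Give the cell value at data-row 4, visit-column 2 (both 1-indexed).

892

With rows in first-appearance order of patient, row 4 is patient=P07. visit columns in first-appearance order: v2, v4, v3, v1; column 2 is v4.
Long rows with patient=P07, visit=v4: max(78, 892) = 892.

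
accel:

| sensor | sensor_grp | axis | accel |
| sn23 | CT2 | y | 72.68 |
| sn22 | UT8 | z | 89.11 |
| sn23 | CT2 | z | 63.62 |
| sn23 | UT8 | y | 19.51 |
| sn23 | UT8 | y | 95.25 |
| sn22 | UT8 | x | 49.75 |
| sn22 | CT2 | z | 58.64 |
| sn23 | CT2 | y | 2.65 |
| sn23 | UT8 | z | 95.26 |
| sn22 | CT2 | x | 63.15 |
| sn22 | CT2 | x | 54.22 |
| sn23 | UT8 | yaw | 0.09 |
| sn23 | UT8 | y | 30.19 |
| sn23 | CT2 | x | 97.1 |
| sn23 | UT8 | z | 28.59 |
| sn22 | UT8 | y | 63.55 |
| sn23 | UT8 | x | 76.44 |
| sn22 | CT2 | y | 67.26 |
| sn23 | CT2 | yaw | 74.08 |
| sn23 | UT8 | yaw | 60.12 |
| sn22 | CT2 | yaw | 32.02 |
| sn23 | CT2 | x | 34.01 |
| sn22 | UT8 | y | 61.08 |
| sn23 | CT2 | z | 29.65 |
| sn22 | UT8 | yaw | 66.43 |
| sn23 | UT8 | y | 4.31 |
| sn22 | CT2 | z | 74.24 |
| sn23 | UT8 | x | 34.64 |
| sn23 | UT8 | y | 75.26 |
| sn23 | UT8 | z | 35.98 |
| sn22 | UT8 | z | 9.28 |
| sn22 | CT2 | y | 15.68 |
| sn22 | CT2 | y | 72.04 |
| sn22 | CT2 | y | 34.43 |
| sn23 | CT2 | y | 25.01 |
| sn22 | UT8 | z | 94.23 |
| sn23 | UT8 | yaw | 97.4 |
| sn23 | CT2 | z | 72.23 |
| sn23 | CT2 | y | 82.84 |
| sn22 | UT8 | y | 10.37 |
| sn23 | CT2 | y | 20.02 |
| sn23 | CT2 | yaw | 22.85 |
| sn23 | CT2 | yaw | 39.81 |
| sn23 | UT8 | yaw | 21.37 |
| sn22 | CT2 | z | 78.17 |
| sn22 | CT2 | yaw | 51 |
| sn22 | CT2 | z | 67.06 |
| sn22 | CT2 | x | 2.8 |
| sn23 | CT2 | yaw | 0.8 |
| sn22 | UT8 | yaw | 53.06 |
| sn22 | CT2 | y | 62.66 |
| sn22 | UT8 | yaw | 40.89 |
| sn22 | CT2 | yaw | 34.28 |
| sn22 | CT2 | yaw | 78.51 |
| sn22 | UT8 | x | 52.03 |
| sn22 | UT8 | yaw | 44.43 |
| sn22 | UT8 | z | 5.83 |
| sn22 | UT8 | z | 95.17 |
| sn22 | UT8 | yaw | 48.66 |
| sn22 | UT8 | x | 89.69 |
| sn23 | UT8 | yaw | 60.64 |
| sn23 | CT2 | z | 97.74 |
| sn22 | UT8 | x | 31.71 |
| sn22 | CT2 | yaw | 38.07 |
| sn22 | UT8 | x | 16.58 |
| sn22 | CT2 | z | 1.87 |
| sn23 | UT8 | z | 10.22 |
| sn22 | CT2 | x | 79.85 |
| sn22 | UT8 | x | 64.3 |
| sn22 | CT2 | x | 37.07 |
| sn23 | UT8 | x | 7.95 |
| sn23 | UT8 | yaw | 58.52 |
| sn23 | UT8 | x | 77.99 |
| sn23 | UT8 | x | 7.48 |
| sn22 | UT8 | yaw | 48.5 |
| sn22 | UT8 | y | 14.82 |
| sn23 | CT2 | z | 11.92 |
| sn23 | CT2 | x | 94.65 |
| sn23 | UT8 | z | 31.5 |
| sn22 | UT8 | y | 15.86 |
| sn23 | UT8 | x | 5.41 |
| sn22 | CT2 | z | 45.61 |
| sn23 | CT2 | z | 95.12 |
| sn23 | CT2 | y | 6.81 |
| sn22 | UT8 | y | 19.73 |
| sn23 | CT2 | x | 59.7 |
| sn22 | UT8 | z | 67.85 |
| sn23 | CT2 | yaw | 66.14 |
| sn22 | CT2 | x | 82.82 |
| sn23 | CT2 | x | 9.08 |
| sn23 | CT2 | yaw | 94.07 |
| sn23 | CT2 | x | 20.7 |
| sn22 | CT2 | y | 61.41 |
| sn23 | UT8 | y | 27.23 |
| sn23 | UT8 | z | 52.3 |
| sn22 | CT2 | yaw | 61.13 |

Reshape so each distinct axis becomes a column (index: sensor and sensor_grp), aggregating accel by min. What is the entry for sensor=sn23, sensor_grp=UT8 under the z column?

10.22

Rows with sensor=sn23, sensor_grp=UT8 and axis=z: accel values are 95.26, 28.59, 35.98, 10.22, 31.5, 52.3.
min(95.26, 28.59, 35.98, 10.22, 31.5, 52.3) = 10.22.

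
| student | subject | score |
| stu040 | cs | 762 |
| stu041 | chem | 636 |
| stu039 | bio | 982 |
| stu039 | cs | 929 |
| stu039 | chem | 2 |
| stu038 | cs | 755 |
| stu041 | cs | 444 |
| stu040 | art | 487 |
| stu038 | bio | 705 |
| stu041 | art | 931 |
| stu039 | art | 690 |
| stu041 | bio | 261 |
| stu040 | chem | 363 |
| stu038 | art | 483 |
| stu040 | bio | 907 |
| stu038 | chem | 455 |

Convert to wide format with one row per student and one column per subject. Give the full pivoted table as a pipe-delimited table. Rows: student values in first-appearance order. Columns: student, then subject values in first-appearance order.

| student | cs | chem | bio | art |
| stu040 | 762 | 363 | 907 | 487 |
| stu041 | 444 | 636 | 261 | 931 |
| stu039 | 929 | 2 | 982 | 690 |
| stu038 | 755 | 455 | 705 | 483 |

Columns: student plus the 4 distinct subject values (cs, chem, bio, art).
For example, row stu040 column cs takes score=762 from the long row (stu040, cs).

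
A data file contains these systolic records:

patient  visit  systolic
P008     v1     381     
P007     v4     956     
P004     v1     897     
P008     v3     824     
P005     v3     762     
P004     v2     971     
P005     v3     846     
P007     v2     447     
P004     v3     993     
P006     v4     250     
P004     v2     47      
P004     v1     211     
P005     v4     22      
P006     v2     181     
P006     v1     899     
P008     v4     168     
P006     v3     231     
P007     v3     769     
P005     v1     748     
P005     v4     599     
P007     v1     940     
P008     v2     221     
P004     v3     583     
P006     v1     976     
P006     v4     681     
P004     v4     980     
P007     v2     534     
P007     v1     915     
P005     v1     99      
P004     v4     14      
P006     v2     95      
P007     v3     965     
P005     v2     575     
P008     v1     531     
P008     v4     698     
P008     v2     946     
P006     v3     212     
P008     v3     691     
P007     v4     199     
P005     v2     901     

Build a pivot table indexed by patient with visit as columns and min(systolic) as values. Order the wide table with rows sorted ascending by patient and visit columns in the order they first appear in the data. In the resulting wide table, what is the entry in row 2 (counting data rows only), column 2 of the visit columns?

22

With rows sorted ascending by patient, row 2 is patient=P005. visit columns in first-appearance order: v1, v4, v3, v2; column 2 is v4.
Long rows with patient=P005, visit=v4: min(22, 599) = 22.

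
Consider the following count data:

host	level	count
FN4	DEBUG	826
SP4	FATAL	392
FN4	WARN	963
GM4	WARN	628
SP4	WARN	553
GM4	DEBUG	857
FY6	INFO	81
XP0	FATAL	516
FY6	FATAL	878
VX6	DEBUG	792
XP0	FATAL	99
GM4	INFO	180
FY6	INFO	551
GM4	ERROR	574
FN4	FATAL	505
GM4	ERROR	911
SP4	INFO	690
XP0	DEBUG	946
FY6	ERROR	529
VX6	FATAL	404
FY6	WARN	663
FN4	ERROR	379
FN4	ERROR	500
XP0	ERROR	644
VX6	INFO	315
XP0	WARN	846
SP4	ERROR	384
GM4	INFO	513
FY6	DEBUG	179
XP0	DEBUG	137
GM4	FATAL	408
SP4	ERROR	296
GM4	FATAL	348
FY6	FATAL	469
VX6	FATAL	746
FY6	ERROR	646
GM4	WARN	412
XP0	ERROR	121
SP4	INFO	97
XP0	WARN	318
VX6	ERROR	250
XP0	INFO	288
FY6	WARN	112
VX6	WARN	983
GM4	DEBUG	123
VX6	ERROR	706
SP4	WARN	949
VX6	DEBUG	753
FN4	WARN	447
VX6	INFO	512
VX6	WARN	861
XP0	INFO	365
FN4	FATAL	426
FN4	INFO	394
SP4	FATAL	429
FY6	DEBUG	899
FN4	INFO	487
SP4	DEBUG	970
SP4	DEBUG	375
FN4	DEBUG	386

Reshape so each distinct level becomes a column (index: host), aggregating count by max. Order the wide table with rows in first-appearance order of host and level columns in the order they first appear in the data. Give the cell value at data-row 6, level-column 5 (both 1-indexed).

706

With rows in first-appearance order of host, row 6 is host=VX6. level columns in first-appearance order: DEBUG, FATAL, WARN, INFO, ERROR; column 5 is ERROR.
Long rows with host=VX6, level=ERROR: max(250, 706) = 706.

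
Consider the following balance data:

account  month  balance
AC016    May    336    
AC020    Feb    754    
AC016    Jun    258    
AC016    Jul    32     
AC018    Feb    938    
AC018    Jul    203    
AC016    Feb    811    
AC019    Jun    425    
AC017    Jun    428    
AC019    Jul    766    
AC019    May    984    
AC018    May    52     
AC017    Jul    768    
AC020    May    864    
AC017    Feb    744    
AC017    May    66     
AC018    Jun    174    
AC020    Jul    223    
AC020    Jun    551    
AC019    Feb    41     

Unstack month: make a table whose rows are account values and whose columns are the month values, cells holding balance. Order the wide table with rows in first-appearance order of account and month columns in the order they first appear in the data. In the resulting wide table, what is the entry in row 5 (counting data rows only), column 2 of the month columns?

744

With rows in first-appearance order of account, row 5 is account=AC017. month columns in first-appearance order: May, Feb, Jun, Jul; column 2 is Feb.
Long rows with account=AC017, month=Feb: balance = 744.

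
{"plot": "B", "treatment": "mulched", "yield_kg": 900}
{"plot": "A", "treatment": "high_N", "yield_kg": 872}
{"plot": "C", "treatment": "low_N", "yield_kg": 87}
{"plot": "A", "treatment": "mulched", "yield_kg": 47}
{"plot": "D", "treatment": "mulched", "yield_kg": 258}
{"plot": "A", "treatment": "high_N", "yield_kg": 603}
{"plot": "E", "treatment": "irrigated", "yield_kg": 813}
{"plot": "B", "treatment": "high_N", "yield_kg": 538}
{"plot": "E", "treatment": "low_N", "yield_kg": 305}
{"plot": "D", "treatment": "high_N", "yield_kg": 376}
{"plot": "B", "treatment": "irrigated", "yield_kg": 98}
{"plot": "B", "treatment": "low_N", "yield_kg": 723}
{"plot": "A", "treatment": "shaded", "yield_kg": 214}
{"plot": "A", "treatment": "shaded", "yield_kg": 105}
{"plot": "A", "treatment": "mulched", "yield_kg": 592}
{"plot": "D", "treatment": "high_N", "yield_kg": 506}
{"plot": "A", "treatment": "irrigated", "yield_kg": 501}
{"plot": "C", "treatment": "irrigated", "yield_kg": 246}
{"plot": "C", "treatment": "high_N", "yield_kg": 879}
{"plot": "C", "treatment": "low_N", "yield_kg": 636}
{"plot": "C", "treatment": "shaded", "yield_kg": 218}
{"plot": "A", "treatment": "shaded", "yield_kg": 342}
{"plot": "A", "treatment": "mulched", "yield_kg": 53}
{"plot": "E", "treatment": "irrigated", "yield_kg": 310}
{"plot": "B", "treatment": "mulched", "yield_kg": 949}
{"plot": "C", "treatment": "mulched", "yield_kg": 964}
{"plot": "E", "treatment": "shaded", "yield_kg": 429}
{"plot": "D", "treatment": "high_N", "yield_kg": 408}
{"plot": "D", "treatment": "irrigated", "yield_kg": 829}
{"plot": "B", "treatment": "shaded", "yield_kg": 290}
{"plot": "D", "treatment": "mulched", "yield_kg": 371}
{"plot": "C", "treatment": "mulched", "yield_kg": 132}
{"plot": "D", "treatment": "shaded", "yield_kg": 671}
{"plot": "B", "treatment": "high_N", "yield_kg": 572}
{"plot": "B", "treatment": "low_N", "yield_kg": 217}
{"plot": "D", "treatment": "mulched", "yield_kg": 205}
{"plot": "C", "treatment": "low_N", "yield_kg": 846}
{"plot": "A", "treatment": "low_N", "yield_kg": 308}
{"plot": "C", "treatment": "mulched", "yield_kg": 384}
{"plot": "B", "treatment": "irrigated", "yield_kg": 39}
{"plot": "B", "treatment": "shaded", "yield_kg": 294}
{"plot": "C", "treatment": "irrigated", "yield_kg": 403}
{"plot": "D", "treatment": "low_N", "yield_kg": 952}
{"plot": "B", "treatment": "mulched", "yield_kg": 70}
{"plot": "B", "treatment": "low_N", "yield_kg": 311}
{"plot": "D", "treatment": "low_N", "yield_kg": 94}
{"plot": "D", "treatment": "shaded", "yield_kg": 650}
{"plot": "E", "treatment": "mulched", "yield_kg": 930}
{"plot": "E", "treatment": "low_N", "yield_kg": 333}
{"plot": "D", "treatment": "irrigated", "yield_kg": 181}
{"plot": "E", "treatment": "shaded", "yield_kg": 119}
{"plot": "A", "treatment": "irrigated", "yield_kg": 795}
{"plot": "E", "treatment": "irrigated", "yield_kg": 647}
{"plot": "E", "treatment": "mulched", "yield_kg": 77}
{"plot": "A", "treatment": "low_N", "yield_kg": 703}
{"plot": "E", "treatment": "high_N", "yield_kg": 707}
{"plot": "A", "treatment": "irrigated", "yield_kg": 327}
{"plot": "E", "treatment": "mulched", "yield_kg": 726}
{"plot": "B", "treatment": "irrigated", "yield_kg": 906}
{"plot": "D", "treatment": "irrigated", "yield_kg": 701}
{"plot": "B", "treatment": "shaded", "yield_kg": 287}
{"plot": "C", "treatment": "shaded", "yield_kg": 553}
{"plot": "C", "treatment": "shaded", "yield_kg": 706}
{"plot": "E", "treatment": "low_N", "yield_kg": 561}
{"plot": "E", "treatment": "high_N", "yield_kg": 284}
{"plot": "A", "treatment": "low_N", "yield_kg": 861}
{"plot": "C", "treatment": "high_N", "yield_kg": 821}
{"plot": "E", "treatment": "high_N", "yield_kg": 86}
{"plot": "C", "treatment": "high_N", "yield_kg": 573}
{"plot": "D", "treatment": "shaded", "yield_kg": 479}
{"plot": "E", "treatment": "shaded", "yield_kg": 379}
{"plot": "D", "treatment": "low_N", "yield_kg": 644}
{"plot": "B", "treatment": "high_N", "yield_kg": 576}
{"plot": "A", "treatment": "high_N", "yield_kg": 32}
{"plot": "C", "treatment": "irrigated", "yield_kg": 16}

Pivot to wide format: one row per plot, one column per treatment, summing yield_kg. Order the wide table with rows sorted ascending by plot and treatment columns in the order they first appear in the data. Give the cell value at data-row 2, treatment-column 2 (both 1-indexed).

1686

With rows sorted ascending by plot, row 2 is plot=B. treatment columns in first-appearance order: mulched, high_N, low_N, irrigated, shaded; column 2 is high_N.
Long rows with plot=B, treatment=high_N: 538 + 572 + 576 = 1686.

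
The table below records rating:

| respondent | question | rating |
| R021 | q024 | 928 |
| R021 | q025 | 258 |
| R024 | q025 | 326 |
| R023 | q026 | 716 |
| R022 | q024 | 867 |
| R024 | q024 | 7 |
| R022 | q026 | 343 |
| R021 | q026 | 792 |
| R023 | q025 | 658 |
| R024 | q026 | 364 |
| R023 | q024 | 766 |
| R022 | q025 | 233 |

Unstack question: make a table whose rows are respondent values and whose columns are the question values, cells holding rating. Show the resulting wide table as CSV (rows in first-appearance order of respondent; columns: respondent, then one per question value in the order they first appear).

respondent,q024,q025,q026
R021,928,258,792
R024,7,326,364
R023,766,658,716
R022,867,233,343

Columns: respondent plus the 3 distinct question values (q024, q025, q026).
For example, row R021 column q024 takes rating=928 from the long row (R021, q024).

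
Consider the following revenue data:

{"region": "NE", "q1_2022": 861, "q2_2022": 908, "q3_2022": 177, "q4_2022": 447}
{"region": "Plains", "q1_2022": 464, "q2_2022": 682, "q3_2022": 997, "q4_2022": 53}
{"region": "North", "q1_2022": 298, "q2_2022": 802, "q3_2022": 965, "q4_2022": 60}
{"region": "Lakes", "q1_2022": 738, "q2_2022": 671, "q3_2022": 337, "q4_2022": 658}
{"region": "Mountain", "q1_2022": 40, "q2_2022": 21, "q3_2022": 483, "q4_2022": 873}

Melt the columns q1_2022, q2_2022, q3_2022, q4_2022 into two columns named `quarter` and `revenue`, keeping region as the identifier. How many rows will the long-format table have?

5 region values × 4 melted columns = 20 rows.

20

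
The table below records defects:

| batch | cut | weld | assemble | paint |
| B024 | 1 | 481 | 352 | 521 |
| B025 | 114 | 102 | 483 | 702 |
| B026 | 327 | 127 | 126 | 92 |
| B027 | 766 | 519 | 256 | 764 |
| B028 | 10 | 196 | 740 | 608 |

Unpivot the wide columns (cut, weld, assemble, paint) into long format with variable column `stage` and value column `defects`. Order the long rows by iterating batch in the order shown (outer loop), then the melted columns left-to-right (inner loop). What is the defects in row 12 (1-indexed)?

20 rows total (5 × 4). Row 12: index ⌊(12-1)/4⌋ = 2 into batch → B026; (12-1) mod 4 = 3 into the melted columns → paint.
So row 12 is (B026, paint, 92); defects = 92.

92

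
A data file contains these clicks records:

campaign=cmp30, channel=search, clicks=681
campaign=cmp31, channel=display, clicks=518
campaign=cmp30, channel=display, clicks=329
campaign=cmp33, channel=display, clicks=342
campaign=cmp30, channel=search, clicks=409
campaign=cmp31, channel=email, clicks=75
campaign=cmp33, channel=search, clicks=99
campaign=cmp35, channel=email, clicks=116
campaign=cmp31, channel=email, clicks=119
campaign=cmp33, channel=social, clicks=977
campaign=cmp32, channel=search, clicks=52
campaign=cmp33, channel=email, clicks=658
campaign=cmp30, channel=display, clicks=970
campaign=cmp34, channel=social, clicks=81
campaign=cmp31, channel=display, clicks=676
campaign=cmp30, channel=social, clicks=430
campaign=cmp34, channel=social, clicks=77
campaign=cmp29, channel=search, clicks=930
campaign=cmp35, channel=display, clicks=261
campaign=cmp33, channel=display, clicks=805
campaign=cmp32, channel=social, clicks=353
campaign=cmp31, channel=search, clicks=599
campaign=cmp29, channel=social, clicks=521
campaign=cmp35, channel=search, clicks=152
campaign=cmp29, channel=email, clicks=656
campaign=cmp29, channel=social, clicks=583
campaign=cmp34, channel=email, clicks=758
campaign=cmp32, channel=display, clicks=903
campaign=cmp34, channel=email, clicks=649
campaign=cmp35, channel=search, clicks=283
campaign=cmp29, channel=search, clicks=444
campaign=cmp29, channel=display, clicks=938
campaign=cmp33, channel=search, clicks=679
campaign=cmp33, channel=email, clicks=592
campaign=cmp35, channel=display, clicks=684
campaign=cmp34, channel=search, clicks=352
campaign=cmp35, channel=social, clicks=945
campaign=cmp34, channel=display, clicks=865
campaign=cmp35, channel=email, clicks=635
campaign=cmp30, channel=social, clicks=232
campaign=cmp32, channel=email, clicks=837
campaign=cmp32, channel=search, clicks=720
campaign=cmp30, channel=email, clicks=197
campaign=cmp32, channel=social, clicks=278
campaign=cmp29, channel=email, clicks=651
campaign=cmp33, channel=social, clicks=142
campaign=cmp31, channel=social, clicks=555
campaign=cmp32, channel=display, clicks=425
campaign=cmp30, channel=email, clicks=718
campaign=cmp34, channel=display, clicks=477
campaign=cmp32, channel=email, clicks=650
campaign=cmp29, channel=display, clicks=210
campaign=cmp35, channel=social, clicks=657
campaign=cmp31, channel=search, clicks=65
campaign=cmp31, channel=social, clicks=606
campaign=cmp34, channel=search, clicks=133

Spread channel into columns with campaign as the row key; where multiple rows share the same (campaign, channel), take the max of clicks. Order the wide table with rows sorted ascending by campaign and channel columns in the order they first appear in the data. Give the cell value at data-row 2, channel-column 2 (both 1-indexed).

With rows sorted ascending by campaign, row 2 is campaign=cmp30. channel columns in first-appearance order: search, display, email, social; column 2 is display.
Long rows with campaign=cmp30, channel=display: max(329, 970) = 970.

970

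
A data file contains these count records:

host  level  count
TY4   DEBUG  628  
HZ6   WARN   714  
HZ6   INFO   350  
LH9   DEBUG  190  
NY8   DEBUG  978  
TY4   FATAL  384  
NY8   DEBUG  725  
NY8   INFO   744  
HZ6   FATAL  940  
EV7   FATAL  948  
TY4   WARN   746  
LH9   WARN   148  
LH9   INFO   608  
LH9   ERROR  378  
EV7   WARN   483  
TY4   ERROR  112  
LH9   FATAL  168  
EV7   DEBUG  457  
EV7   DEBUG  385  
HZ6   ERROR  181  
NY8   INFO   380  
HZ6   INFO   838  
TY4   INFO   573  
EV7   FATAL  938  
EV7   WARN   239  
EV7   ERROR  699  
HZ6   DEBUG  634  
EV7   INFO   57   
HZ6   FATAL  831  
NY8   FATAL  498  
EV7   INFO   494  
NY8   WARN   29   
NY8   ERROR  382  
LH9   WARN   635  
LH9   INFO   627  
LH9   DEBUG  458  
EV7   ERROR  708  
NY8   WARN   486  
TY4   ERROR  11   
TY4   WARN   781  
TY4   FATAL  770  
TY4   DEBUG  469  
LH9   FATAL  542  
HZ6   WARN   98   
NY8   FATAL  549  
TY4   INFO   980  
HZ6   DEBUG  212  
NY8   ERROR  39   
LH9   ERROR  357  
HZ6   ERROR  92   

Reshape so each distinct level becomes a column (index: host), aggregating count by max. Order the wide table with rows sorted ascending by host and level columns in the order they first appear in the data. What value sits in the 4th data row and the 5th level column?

382

With rows sorted ascending by host, row 4 is host=NY8. level columns in first-appearance order: DEBUG, WARN, INFO, FATAL, ERROR; column 5 is ERROR.
Long rows with host=NY8, level=ERROR: max(382, 39) = 382.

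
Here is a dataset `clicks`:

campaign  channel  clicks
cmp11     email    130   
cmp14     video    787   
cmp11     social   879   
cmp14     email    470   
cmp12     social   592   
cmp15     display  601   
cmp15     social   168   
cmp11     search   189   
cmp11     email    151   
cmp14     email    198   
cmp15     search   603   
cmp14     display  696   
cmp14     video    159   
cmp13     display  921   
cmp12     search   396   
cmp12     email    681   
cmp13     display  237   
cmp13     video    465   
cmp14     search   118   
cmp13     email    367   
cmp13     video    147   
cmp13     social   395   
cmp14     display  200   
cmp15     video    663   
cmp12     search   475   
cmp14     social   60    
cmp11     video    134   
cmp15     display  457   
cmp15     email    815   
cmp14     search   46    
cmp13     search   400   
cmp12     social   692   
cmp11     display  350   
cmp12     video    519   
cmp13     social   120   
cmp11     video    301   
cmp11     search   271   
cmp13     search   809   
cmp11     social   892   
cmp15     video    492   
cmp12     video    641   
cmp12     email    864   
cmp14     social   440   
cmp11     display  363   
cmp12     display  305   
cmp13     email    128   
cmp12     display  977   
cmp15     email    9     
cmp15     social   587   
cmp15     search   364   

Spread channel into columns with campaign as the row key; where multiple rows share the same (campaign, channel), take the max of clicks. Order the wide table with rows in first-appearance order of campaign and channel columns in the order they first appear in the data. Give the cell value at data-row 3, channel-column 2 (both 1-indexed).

With rows in first-appearance order of campaign, row 3 is campaign=cmp12. channel columns in first-appearance order: email, video, social, display, search; column 2 is video.
Long rows with campaign=cmp12, channel=video: max(519, 641) = 641.

641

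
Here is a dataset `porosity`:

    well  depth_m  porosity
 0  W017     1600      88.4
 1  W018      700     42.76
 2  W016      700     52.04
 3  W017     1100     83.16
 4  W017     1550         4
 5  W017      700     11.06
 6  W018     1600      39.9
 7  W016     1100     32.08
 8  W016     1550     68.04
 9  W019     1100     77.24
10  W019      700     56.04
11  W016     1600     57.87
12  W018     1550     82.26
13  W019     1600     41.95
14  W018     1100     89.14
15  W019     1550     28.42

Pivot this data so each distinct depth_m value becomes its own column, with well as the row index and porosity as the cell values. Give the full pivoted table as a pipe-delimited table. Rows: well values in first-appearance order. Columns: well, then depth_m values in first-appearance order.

| well | 1600 | 700 | 1100 | 1550 |
| W017 | 88.4 | 11.06 | 83.16 | 4 |
| W018 | 39.9 | 42.76 | 89.14 | 82.26 |
| W016 | 57.87 | 52.04 | 32.08 | 68.04 |
| W019 | 41.95 | 56.04 | 77.24 | 28.42 |

Columns: well plus the 4 distinct depth_m values (1600, 700, 1100, 1550).
For example, row W017 column 1600 takes porosity=88.4 from the long row (W017, 1600).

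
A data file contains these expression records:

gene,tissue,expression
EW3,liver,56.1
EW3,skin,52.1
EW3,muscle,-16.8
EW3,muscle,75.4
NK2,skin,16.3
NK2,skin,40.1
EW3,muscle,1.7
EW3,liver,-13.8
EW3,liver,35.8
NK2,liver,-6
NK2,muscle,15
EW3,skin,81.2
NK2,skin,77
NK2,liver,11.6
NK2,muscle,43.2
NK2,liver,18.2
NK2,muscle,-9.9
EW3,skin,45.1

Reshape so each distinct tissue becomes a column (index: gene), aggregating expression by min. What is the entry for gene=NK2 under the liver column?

-6

Rows with gene=NK2 and tissue=liver: expression values are -6, 11.6, 18.2.
min(-6, 11.6, 18.2) = -6.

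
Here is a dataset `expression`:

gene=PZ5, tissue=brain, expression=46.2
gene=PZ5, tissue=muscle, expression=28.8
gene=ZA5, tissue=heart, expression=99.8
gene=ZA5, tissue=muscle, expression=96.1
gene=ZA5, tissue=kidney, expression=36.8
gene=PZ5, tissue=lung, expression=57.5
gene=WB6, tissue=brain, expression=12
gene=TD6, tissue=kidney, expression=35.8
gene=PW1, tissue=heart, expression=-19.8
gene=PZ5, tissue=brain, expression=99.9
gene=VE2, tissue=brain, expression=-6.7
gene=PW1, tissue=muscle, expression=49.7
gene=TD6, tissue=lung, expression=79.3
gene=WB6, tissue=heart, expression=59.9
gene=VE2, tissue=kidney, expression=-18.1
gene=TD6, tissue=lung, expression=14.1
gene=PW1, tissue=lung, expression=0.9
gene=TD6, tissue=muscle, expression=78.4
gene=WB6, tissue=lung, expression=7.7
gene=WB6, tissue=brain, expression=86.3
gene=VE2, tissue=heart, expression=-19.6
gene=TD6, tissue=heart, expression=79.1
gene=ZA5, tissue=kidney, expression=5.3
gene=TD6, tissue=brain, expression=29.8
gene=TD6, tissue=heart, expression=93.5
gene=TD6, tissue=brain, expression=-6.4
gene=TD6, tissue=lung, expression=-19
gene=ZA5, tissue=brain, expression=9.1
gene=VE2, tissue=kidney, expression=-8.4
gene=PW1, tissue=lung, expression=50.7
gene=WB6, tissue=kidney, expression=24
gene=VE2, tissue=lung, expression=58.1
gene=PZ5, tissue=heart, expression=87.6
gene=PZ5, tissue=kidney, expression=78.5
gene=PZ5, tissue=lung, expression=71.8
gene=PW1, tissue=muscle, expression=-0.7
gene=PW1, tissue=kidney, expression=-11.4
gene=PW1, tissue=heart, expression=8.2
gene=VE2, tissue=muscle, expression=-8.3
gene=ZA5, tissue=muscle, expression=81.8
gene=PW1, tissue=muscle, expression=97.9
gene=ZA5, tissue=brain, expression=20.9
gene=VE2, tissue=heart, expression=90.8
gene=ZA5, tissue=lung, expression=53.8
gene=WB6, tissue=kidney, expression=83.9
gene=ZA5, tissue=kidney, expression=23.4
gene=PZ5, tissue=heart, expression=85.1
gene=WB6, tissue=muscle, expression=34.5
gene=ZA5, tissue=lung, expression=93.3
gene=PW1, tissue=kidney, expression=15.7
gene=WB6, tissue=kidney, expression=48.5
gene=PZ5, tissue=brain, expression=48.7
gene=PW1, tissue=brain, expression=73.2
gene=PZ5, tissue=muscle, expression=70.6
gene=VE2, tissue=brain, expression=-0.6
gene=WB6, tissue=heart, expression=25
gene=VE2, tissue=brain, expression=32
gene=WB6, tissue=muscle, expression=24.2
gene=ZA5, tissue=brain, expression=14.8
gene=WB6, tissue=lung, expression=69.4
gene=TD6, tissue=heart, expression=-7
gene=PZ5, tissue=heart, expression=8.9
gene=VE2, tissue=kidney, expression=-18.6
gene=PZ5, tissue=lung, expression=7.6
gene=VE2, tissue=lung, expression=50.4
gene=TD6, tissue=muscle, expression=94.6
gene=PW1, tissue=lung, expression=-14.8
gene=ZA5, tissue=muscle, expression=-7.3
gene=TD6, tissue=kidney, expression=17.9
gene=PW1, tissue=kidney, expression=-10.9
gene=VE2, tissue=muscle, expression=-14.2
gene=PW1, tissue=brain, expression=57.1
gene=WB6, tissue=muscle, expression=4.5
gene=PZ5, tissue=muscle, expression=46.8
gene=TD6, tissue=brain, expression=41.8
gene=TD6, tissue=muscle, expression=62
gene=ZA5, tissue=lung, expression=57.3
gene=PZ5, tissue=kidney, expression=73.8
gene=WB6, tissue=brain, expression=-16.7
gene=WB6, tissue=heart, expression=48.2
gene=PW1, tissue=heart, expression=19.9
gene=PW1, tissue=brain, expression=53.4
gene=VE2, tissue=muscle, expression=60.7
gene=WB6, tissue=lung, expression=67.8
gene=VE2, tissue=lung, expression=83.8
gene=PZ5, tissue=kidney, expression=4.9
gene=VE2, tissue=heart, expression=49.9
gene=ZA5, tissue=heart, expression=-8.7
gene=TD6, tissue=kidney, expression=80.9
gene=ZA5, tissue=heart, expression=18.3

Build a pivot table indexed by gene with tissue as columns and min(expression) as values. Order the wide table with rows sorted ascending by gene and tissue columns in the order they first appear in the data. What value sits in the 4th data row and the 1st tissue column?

With rows sorted ascending by gene, row 4 is gene=VE2. tissue columns in first-appearance order: brain, muscle, heart, kidney, lung; column 1 is brain.
Long rows with gene=VE2, tissue=brain: min(-6.7, -0.6, 32) = -6.7.

-6.7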